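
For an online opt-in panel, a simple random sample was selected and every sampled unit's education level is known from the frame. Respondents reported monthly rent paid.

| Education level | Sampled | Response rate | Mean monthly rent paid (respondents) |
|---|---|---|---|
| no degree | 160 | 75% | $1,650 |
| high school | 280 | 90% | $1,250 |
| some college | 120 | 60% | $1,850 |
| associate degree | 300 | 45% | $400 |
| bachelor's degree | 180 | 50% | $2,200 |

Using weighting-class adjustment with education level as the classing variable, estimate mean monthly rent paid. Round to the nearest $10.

$1,300

With weight = n_sampled/n_responded per class, the weighted class total is n_sampled:
  no degree: 160 × 1650 = 264,000
  high school: 280 × 1250 = 350,000
  some college: 120 × 1850 = 222,000
  associate degree: 300 × 400 = 120,000
  bachelor's degree: 180 × 2200 = 396,000
Adjusted estimate = 1,352,000 / 1,040 = 1300 → $1,300.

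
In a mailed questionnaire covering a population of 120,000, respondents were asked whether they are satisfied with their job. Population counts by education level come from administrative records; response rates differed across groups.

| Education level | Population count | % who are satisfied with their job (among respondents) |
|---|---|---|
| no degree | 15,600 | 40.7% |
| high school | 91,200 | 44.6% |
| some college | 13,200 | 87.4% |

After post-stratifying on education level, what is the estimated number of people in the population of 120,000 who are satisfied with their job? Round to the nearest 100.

58,600

Apply each group's respondent rate to its population count:
  no degree: 15,600 × 40.7% = 6349.2
  high school: 91,200 × 44.6% = 40675.2
  some college: 13,200 × 87.4% = 11536.8
Estimated total = 58561.2 → 58,600.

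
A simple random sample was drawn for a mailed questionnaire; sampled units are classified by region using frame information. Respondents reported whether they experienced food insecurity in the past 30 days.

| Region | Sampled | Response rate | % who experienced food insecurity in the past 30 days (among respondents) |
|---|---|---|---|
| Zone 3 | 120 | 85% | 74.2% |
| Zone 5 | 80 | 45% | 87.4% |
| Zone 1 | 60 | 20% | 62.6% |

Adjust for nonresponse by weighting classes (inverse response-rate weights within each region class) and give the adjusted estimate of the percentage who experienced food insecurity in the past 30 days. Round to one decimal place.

With weight = n_sampled/n_responded per class, the weighted class total is n_sampled:
  Zone 3: 120 × 74.2 = 8904
  Zone 5: 80 × 87.4 = 6992
  Zone 1: 60 × 62.6 = 3756
Adjusted estimate = 19,652 / 260 = 75.5846 → 75.6%.

75.6%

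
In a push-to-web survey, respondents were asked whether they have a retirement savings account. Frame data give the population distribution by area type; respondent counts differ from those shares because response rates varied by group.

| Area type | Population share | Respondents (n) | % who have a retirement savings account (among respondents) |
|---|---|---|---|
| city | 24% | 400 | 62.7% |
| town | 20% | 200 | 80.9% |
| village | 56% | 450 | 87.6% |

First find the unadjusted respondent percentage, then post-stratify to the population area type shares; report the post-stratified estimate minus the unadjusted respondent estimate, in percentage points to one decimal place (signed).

Naive respondent-only estimate (weights = respondent counts):
  (400/1050)×62.7 + (200/1050)×80.9 + (450/1050)×87.6 = 76.8381%
Reweighting by population area type shares:
  0.24×62.7 + 0.2×80.9 + 0.56×87.6 = 80.284%
Difference = 80.284 − 76.8381 = 3.4459 pp.

+3.4 percentage points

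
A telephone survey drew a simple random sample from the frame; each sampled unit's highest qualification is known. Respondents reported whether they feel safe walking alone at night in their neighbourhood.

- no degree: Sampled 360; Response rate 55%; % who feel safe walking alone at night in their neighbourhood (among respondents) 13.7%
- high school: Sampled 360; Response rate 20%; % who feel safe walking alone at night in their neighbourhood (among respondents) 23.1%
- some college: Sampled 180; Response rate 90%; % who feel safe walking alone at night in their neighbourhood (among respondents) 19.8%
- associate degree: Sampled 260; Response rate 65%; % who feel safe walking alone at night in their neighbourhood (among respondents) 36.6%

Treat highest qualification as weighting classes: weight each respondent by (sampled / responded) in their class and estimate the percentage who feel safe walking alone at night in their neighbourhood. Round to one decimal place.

22.7%

With weight = n_sampled/n_responded per class, the weighted class total is n_sampled:
  no degree: 360 × 13.7 = 4932
  high school: 360 × 23.1 = 8316
  some college: 180 × 19.8 = 3564
  associate degree: 260 × 36.6 = 9516
Adjusted estimate = 26,328 / 1,160 = 22.6966 → 22.7%.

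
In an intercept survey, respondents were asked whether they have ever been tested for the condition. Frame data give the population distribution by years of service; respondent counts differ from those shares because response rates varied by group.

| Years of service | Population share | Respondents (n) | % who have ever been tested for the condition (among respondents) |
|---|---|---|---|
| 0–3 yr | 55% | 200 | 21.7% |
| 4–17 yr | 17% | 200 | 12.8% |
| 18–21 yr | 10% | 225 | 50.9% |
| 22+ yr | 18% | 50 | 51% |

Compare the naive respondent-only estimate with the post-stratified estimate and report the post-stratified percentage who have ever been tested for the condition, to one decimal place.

Without adjustment, the pooled respondent share is:
  (200/675)×21.7 + (200/675)×12.8 + (225/675)×50.9 + (50/675)×51 = 30.9667%
Reweighting by population years of service shares:
  0.55×21.7 + 0.17×12.8 + 0.1×50.9 + 0.18×51 = 28.381%

28.4%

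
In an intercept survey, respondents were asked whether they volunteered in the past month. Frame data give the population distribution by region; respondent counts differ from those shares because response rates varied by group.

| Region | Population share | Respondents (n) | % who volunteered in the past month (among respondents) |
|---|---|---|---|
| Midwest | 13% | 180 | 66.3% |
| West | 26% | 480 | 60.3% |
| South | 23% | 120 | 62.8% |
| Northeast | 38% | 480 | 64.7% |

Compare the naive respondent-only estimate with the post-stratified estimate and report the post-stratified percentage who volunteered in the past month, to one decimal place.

63.3%

Unadjusted (pooled respondent) estimate weights by respondent counts:
  (180/1260)×66.3 + (480/1260)×60.3 + (120/1260)×62.8 + (480/1260)×64.7 = 63.0714%
Post-stratified estimate weights by population shares:
  0.13×66.3 + 0.26×60.3 + 0.23×62.8 + 0.38×64.7 = 63.327%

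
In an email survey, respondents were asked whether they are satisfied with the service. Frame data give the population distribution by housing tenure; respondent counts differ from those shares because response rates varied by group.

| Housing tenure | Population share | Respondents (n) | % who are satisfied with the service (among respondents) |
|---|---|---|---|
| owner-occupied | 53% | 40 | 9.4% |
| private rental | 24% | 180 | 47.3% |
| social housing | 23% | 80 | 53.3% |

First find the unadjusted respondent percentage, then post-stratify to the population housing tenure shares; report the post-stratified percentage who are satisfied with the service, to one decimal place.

28.6%

Without adjustment, the pooled respondent share is:
  (40/300)×9.4 + (180/300)×47.3 + (80/300)×53.3 = 43.8467%
Post-stratified estimate weights by population shares:
  0.53×9.4 + 0.24×47.3 + 0.23×53.3 = 28.593%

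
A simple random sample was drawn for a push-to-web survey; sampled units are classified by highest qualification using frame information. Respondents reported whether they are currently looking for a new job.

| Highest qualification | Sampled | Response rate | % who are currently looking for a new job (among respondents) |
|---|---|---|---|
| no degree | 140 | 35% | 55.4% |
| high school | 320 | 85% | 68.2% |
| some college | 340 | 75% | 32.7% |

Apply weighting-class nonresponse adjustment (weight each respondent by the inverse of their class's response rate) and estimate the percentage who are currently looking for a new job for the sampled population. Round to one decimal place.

50.9%

Weighting each respondent by the inverse class response rate inflates each class back to its sampled size, so the class weight is n_sampled:
  no degree: 140 × 55.4 = 7756
  high school: 320 × 68.2 = 21,824
  some college: 340 × 32.7 = 11118
Adjusted estimate = 40,698 / 800 = 50.8725 → 50.9%.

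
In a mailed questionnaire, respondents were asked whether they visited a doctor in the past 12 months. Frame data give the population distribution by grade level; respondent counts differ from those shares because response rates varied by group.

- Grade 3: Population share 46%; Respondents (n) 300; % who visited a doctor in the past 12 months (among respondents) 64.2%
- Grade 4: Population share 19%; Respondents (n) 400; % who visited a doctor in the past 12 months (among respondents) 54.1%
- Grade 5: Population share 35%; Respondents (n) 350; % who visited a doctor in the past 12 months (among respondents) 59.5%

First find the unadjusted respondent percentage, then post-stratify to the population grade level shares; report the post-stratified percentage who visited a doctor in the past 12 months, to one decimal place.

Naive respondent-only estimate (weights = respondent counts):
  (300/1050)×64.2 + (400/1050)×54.1 + (350/1050)×59.5 = 58.7857%
Post-stratified estimate weights by population shares:
  0.46×64.2 + 0.19×54.1 + 0.35×59.5 = 60.636%

60.6%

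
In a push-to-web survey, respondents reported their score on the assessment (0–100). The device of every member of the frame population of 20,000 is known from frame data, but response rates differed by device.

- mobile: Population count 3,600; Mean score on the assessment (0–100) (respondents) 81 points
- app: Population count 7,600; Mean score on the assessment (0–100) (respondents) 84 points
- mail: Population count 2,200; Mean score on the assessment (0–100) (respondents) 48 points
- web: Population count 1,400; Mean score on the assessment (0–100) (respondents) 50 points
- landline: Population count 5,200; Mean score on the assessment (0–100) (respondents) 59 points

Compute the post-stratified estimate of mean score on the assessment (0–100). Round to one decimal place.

Each cell contributes population-share × respondent value:
  mobile: (3,600/20,000) × 81 = 14.58
  app: (7,600/20,000) × 84 = 31.92
  mail: (2,200/20,000) × 48 = 5.28
  web: (1,400/20,000) × 50 = 3.5
  landline: (5,200/20,000) × 59 = 15.34
Post-stratified estimate = 70.62 → 70.6.

70.6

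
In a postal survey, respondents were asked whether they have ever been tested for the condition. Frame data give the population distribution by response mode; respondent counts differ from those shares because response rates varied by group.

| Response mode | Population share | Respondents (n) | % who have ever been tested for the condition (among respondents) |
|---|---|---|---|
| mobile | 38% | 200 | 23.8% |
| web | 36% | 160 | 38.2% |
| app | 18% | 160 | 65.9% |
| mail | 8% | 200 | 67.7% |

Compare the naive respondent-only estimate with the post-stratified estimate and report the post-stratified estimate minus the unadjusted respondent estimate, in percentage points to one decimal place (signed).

-8.5 percentage points

Naive respondent-only estimate (weights = respondent counts):
  (200/720)×23.8 + (160/720)×38.2 + (160/720)×65.9 + (200/720)×67.7 = 48.55%
Post-stratifying to population shares instead:
  0.38×23.8 + 0.36×38.2 + 0.18×65.9 + 0.08×67.7 = 40.074%
Difference = 40.074 − 48.55 = -8.476 pp.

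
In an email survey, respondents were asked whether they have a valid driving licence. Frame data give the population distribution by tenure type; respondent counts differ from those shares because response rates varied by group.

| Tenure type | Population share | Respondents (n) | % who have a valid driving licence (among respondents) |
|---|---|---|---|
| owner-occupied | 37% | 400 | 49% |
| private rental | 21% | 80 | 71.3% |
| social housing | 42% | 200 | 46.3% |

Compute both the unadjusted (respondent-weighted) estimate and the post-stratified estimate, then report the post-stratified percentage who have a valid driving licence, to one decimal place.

52.5%

Naive respondent-only estimate (weights = respondent counts):
  (400/680)×49 + (80/680)×71.3 + (200/680)×46.3 = 50.8294%
Reweighting by population tenure type shares:
  0.37×49 + 0.21×71.3 + 0.42×46.3 = 52.549%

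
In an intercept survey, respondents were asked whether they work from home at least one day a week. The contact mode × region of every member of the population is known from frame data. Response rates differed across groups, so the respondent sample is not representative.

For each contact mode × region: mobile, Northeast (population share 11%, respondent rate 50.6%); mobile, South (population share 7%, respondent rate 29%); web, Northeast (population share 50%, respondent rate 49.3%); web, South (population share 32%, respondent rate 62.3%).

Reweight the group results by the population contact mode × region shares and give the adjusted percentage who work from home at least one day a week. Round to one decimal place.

52.2%

Weight each group's respondent value by its population share:
  mobile, Northeast: 0.11 × 50.6 = 5.566
  mobile, South: 0.07 × 29 = 2.03
  web, Northeast: 0.5 × 49.3 = 24.65
  web, South: 0.32 × 62.3 = 19.936
Post-stratified estimate = 52.182 → 52.2%.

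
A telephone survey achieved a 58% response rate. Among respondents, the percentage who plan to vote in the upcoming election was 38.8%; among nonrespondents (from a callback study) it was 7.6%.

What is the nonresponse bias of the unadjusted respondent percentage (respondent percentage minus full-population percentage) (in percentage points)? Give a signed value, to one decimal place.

Nonresponse fraction = 1 − 0.58 = 0.42.
Bias = (nonresponse fraction) × (respondent percentage − nonrespondent percentage)
     = 0.42 × (38.8 − 7.6) = 0.42 × 31.2 = 13.104.

+13.1 percentage points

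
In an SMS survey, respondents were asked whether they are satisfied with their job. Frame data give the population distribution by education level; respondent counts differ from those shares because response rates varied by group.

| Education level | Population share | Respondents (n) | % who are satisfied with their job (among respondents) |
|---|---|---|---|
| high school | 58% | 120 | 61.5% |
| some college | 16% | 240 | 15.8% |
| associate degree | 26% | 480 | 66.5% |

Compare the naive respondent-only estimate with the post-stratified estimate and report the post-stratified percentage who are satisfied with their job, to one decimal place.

55.5%

Unadjusted (pooled respondent) estimate weights by respondent counts:
  (120/840)×61.5 + (240/840)×15.8 + (480/840)×66.5 = 51.3%
Reweighting by population education level shares:
  0.58×61.5 + 0.16×15.8 + 0.26×66.5 = 55.488%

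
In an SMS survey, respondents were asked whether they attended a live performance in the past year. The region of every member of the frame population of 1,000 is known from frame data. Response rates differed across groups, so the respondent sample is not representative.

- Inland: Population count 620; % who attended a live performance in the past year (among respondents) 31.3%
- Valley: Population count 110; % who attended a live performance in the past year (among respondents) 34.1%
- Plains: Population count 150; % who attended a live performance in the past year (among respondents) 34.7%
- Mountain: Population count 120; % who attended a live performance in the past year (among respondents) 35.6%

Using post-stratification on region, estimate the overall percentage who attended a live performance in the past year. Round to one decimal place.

32.6%

Reweight to the known region distribution:
  Inland: (620/1,000) × 31.3 = 19.406
  Valley: (110/1,000) × 34.1 = 3.751
  Plains: (150/1,000) × 34.7 = 5.205
  Mountain: (120/1,000) × 35.6 = 4.272
Post-stratified estimate = 32.634 → 32.6%.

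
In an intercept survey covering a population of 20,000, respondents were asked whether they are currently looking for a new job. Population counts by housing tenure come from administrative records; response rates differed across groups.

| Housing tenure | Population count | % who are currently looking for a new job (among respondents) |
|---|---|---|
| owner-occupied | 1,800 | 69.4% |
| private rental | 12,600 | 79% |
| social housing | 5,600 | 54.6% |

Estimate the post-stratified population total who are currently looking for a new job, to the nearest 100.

14,300

Apply each group's respondent rate to its population count:
  owner-occupied: 1,800 × 69.4% = 1249.2
  private rental: 12,600 × 79% = 9954
  social housing: 5,600 × 54.6% = 3057.6
Estimated total = 14260.8 → 14,300.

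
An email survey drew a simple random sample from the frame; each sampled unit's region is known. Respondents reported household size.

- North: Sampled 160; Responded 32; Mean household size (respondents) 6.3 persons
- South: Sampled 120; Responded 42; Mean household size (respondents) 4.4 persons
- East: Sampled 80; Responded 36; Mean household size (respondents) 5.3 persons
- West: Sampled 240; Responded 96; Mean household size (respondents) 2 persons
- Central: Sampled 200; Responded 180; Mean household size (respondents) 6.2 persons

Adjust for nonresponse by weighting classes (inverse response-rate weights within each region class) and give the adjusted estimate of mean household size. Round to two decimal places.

Response rates by class: North 32/160 = 20%, South 42/120 = 35%, East 36/80 = 45%, West 96/240 = 40%, Central 180/200 = 90%.
Weighting each respondent by the inverse class response rate inflates each class back to its sampled size, so the class weight is n_sampled:
  North: 160 × 6.3 = 1008
  South: 120 × 4.4 = 528
  East: 80 × 5.3 = 424
  West: 240 × 2 = 480
  Central: 200 × 6.2 = 1240
Adjusted estimate = 3680 / 800 = 4.6 → 4.60.

4.60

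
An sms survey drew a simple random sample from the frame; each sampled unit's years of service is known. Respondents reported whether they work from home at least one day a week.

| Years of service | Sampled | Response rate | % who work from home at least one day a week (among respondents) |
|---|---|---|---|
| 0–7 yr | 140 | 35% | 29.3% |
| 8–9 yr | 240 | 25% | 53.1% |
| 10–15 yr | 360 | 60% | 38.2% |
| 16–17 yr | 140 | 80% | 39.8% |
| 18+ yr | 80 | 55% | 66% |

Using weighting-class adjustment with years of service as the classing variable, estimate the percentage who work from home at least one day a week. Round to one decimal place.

43.2%

Inverse-response-rate weighting restores each class to its sampled count, so class totals weight by n_sampled:
  0–7 yr: 140 × 29.3 = 4102
  8–9 yr: 240 × 53.1 = 12,744
  10–15 yr: 360 × 38.2 = 13752
  16–17 yr: 140 × 39.8 = 5572
  18+ yr: 80 × 66 = 5280
Adjusted estimate = 41,450 / 960 = 43.1771 → 43.2%.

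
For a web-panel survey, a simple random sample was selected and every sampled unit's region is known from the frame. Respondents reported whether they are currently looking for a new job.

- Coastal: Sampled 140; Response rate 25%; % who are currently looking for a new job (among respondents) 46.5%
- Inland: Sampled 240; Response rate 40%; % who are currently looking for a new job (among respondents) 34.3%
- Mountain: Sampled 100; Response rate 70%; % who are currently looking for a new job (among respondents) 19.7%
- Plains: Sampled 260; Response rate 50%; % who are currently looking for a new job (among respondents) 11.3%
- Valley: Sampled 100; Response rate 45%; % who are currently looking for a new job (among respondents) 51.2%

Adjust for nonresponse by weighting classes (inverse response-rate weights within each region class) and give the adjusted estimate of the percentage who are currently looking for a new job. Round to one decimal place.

With weight = n_sampled/n_responded per class, the weighted class total is n_sampled:
  Coastal: 140 × 46.5 = 6510
  Inland: 240 × 34.3 = 8232
  Mountain: 100 × 19.7 = 1970
  Plains: 260 × 11.3 = 2938
  Valley: 100 × 51.2 = 5120
Adjusted estimate = 24,770 / 840 = 29.4881 → 29.5%.

29.5%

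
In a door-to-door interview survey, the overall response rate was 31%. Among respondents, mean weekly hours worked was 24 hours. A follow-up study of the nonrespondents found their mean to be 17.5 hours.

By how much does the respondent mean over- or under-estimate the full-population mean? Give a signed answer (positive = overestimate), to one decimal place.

Nonresponse fraction = 1 − 0.31 = 0.69.
Bias = (nonresponse fraction) × (respondent mean − nonrespondent mean)
     = 0.69 × (24 − 17.5) = 0.69 × 6.5 = 4.485.

+4.5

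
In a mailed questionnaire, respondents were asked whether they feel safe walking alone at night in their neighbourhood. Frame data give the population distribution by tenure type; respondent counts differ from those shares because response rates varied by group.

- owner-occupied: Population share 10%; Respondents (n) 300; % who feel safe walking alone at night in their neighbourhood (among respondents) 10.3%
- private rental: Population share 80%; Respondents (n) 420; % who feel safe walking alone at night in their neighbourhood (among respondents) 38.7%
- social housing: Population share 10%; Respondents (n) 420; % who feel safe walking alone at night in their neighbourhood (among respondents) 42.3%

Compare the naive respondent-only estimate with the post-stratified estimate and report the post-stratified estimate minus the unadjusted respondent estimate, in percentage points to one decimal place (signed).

+3.7 percentage points

Unadjusted (pooled respondent) estimate weights by respondent counts:
  (300/1140)×10.3 + (420/1140)×38.7 + (420/1140)×42.3 = 32.5526%
Post-stratifying to population shares instead:
  0.1×10.3 + 0.8×38.7 + 0.1×42.3 = 36.22%
Difference = 36.22 − 32.5526 = 3.6674 pp.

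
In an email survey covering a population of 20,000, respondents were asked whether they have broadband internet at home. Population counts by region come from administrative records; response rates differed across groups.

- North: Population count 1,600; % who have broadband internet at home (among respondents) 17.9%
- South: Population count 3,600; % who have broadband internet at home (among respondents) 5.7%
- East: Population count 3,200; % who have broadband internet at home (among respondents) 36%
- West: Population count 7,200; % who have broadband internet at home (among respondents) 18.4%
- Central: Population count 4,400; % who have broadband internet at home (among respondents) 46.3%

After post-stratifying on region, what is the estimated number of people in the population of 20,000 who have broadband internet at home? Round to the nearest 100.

5,000

Estimated count per cell = population count × respondent percentage:
  North: 1,600 × 17.9% = 286.4
  South: 3,600 × 5.7% = 205.2
  East: 3,200 × 36% = 1152
  West: 7,200 × 18.4% = 1324.8
  Central: 4,400 × 46.3% = 2037.2
Estimated total = 5005.6 → 5,000.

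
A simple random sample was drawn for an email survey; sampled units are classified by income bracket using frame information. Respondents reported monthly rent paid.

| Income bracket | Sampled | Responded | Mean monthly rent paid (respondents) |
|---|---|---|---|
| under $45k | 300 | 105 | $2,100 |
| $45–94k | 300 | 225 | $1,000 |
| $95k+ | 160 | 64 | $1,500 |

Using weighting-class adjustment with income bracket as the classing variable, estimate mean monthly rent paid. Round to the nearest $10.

$1,540

Class response rates: under $45k 105/300 = 35%, $45–94k 225/300 = 75%, $95k+ 64/160 = 40%.
With weight = n_sampled/n_responded per class, the weighted class total is n_sampled:
  under $45k: 300 × 2100 = 630,000
  $45–94k: 300 × 1000 = 300,000
  $95k+: 160 × 1500 = 240,000
Adjusted estimate = 1,170,000 / 760 = 1539.47 → $1,540.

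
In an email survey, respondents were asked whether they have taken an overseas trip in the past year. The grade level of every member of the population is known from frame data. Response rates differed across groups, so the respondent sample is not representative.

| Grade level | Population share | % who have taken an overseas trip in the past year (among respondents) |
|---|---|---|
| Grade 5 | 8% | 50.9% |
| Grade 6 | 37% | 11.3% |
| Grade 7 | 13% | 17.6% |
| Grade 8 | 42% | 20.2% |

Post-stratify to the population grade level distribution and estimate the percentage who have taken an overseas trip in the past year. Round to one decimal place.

Each cell contributes population-share × respondent value:
  Grade 5: 0.08 × 50.9 = 4.072
  Grade 6: 0.37 × 11.3 = 4.181
  Grade 7: 0.13 × 17.6 = 2.288
  Grade 8: 0.42 × 20.2 = 8.484
Post-stratified estimate = 19.025 → 19.0%.

19.0%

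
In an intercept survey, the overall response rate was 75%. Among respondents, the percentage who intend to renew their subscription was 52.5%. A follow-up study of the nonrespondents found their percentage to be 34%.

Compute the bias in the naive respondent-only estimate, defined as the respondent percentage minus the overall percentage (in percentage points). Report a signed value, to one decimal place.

Nonresponse fraction = 1 − 0.75 = 0.25.
Bias = (nonresponse fraction) × (respondent percentage − nonrespondent percentage)
     = 0.25 × (52.5 − 34) = 0.25 × 18.5 = 4.625.

+4.6 percentage points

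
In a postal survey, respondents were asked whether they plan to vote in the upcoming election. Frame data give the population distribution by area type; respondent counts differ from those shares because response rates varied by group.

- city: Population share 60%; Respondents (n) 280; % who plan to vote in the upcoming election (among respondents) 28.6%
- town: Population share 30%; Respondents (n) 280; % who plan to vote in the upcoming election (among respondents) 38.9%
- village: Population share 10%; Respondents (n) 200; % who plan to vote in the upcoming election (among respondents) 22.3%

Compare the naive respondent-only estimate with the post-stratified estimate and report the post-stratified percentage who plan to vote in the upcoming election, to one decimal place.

Naive respondent-only estimate (weights = respondent counts):
  (280/760)×28.6 + (280/760)×38.9 + (200/760)×22.3 = 30.7368%
Post-stratified estimate weights by population shares:
  0.6×28.6 + 0.3×38.9 + 0.1×22.3 = 31.06%

31.1%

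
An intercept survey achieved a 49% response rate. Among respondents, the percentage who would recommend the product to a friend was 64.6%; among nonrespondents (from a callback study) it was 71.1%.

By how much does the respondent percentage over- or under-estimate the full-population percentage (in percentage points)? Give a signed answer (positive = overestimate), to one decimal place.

-3.3 percentage points

Nonresponse fraction = 1 − 0.49 = 0.51.
Bias = (nonresponse fraction) × (respondent percentage − nonrespondent percentage)
     = 0.51 × (64.6 − 71.1) = 0.51 × -6.5 = -3.315.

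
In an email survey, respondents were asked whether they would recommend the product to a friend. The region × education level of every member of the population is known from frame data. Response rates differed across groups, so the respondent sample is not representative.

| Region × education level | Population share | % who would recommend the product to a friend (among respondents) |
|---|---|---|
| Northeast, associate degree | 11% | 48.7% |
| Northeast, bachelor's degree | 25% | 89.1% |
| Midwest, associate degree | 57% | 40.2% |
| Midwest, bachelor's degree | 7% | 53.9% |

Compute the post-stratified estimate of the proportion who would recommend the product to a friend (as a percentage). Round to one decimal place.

Each cell contributes population-share × respondent value:
  Northeast, associate degree: 0.11 × 48.7 = 5.357
  Northeast, bachelor's degree: 0.25 × 89.1 = 22.275
  Midwest, associate degree: 0.57 × 40.2 = 22.914
  Midwest, bachelor's degree: 0.07 × 53.9 = 3.773
Post-stratified estimate = 54.319 → 54.3%.

54.3%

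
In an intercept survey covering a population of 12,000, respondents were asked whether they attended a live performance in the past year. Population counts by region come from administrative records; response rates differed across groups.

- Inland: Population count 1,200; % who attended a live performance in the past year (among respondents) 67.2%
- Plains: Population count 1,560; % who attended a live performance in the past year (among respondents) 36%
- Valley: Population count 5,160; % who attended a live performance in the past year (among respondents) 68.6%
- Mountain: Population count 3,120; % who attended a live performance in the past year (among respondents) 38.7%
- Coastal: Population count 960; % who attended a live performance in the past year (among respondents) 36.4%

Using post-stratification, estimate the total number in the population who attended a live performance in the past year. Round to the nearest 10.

6,460

Estimated count per cell = population count × respondent percentage:
  Inland: 1,200 × 67.2% = 806.4
  Plains: 1,560 × 36% = 561.6
  Valley: 5,160 × 68.6% = 3539.76
  Mountain: 3,120 × 38.7% = 1207.44
  Coastal: 960 × 36.4% = 349.44
Estimated total = 6464.64 → 6,460.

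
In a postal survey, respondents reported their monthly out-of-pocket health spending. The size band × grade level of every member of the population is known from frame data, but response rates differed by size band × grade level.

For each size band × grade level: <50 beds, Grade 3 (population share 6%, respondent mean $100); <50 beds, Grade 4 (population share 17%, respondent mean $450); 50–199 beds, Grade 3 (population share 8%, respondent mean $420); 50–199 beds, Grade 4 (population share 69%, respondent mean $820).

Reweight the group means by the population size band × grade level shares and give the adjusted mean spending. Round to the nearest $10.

Reweight to the known size band × grade level distribution:
  <50 beds, Grade 3: 0.06 × 100 = 6
  <50 beds, Grade 4: 0.17 × 450 = 76.5
  50–199 beds, Grade 3: 0.08 × 420 = 33.6
  50–199 beds, Grade 4: 0.69 × 820 = 565.8
Post-stratified estimate = 681.9 → $680.

$680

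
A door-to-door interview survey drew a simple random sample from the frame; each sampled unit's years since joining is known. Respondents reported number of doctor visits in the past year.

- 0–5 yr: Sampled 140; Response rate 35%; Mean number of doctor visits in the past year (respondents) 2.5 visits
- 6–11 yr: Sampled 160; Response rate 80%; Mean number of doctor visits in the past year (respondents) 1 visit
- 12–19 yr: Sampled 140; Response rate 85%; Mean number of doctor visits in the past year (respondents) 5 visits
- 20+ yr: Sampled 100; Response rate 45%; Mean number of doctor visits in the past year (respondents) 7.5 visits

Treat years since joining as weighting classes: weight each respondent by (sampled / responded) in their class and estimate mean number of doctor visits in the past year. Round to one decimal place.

Weighting each respondent by the inverse class response rate inflates each class back to its sampled size, so the class weight is n_sampled:
  0–5 yr: 140 × 2.5 = 350
  6–11 yr: 160 × 1 = 160
  12–19 yr: 140 × 5 = 700
  20+ yr: 100 × 7.5 = 750
Adjusted estimate = 1960 / 540 = 3.62963 → 3.6.

3.6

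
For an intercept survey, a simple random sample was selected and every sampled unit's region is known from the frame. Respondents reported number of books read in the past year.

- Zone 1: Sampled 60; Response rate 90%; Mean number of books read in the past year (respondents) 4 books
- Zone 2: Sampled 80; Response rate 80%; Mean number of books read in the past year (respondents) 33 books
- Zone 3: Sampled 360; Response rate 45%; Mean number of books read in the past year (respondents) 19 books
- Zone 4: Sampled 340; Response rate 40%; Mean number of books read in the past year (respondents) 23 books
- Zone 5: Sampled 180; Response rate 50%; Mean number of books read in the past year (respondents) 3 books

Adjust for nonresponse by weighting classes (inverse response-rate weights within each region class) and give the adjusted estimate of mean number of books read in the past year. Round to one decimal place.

Weighting each respondent by the inverse class response rate inflates each class back to its sampled size, so the class weight is n_sampled:
  Zone 1: 60 × 4 = 240
  Zone 2: 80 × 33 = 2640
  Zone 3: 360 × 19 = 6840
  Zone 4: 340 × 23 = 7820
  Zone 5: 180 × 3 = 540
Adjusted estimate = 18,080 / 1,020 = 17.7255 → 17.7.

17.7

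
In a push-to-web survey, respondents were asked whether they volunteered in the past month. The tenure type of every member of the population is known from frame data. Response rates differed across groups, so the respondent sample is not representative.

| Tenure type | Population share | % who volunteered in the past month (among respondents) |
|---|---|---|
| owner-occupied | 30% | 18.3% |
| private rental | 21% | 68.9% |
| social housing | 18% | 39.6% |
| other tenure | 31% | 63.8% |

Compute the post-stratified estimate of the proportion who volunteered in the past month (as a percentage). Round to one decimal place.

46.9%

Reweight to the known tenure type distribution:
  owner-occupied: 0.3 × 18.3 = 5.49
  private rental: 0.21 × 68.9 = 14.469
  social housing: 0.18 × 39.6 = 7.128
  other tenure: 0.31 × 63.8 = 19.778
Post-stratified estimate = 46.865 → 46.9%.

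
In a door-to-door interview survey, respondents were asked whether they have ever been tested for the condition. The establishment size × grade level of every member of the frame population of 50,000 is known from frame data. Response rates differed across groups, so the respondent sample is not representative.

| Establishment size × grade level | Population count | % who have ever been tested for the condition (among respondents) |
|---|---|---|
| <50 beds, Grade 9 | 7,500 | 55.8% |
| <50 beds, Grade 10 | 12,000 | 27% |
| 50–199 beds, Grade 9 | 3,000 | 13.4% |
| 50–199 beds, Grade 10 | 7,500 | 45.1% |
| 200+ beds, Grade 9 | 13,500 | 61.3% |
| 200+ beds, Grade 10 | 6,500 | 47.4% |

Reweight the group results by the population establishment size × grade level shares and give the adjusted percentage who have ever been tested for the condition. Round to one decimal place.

45.1%

Weight each group's respondent value by its population share:
  <50 beds, Grade 9: (7,500/50,000) × 55.8 = 8.37
  <50 beds, Grade 10: (12,000/50,000) × 27 = 6.48
  50–199 beds, Grade 9: (3,000/50,000) × 13.4 = 0.804
  50–199 beds, Grade 10: (7,500/50,000) × 45.1 = 6.765
  200+ beds, Grade 9: (13,500/50,000) × 61.3 = 16.551
  200+ beds, Grade 10: (6,500/50,000) × 47.4 = 6.162
Post-stratified estimate = 45.132 → 45.1%.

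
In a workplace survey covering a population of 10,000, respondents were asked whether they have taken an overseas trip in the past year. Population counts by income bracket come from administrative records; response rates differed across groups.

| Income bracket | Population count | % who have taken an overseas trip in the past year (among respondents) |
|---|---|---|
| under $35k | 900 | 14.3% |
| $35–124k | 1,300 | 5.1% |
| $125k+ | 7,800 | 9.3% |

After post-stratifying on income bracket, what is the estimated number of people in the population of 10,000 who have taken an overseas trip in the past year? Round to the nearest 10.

920

Each cell contributes its population count × the respondent rate:
  under $35k: 900 × 14.3% = 128.7
  $35–124k: 1,300 × 5.1% = 66.3
  $125k+: 7,800 × 9.3% = 725.4
Estimated total = 920.4 → 920.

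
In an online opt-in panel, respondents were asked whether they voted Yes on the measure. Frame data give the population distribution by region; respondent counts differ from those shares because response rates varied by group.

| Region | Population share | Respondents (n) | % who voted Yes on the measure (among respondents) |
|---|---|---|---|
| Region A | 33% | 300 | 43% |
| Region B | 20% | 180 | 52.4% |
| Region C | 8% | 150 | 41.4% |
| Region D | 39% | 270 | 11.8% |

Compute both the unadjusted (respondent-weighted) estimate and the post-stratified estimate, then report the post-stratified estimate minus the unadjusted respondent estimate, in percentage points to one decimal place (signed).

-2.7 percentage points

Without adjustment, the pooled respondent share is:
  (300/900)×43 + (180/900)×52.4 + (150/900)×41.4 + (270/900)×11.8 = 35.2533%
Reweighting by population region shares:
  0.33×43 + 0.2×52.4 + 0.08×41.4 + 0.39×11.8 = 32.584%
Difference = 32.584 − 35.2533 = -2.6693 pp.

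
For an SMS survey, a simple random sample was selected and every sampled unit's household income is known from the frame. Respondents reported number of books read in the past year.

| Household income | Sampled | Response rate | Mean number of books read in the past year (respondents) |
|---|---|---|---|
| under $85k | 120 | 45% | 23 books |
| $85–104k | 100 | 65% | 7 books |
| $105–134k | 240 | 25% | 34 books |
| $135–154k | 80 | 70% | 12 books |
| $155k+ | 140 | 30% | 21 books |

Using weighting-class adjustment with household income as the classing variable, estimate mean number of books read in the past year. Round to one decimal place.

Inverse-response-rate weighting restores each class to its sampled count, so class totals weight by n_sampled:
  under $85k: 120 × 23 = 2760
  $85–104k: 100 × 7 = 700
  $105–134k: 240 × 34 = 8160
  $135–154k: 80 × 12 = 960
  $155k+: 140 × 21 = 2940
Adjusted estimate = 15,520 / 680 = 22.8235 → 22.8.

22.8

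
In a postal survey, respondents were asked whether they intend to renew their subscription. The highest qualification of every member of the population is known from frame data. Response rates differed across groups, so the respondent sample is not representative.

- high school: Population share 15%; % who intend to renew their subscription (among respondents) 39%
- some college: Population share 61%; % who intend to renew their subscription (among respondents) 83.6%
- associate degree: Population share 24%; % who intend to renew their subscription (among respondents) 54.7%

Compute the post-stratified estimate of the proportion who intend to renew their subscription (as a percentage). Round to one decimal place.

70.0%

Each cell contributes population-share × respondent value:
  high school: 0.15 × 39 = 5.85
  some college: 0.61 × 83.6 = 50.996
  associate degree: 0.24 × 54.7 = 13.128
Post-stratified estimate = 69.974 → 70.0%.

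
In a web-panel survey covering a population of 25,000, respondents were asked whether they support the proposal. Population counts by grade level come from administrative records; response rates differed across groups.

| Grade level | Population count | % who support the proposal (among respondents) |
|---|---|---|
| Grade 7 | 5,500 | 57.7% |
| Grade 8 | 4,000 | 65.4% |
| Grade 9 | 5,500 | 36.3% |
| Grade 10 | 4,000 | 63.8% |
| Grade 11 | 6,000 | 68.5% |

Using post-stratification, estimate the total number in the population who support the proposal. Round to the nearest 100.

Estimated count per cell = population count × respondent percentage:
  Grade 7: 5,500 × 57.7% = 3173.5
  Grade 8: 4,000 × 65.4% = 2616
  Grade 9: 5,500 × 36.3% = 1996.5
  Grade 10: 4,000 × 63.8% = 2552
  Grade 11: 6,000 × 68.5% = 4110
Estimated total = 14,448 → 14,400.

14,400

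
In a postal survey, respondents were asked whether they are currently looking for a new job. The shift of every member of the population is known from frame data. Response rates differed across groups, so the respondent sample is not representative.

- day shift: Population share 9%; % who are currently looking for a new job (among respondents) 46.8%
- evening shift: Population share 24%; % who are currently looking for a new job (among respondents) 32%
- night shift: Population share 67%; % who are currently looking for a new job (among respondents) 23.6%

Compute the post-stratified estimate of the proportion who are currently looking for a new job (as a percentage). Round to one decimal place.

Reweight to the known shift distribution:
  day shift: 0.09 × 46.8 = 4.212
  evening shift: 0.24 × 32 = 7.68
  night shift: 0.67 × 23.6 = 15.812
Post-stratified estimate = 27.704 → 27.7%.

27.7%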